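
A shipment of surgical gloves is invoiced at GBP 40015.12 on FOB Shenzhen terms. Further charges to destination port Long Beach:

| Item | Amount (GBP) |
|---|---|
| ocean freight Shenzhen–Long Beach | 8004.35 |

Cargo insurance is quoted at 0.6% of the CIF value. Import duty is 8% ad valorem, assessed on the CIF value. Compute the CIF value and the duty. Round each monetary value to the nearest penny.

CIF value: GBP 48309.33; import duty: GBP 3864.75

Let C be the CIF value. C = FOB price + freight + 0.6% × C
C − 0.6% × C = 40015.12 + 8004.35
0.994 × C = 48019.47
C = 48019.47 / 0.994 = 48309.33
Insurance premium = 0.6% × 48309.33 = 289.86
Import duty = 48309.33 × 8% = 3864.75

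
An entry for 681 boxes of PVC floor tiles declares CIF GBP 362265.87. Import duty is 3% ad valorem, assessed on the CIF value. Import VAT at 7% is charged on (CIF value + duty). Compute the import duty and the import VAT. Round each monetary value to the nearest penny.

Import duty = 362265.87 × 3% = 10867.98
VAT base = CIF + duty = 362265.87 + 10867.98 = 373133.85
Import VAT = 373133.85 × 7% = 26119.37

Import duty: GBP 10867.98; import VAT: GBP 26119.37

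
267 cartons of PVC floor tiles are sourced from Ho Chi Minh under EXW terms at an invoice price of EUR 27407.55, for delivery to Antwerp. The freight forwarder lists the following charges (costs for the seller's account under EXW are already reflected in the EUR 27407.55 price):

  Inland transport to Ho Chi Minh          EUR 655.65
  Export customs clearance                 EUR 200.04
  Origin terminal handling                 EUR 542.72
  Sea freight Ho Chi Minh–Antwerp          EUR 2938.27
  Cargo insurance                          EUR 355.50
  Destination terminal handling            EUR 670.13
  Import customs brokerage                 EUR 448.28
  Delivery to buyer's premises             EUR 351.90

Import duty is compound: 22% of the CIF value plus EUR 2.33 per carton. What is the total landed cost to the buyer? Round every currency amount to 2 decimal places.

EXW: the seller makes goods available at their premises; the buyer bears all onward costs.
CIF value = EXW price + inland to port + export clearance + origin terminal + freight + insurance = 27407.55 + 655.65 + 200.04 + 542.72 + 2938.27 + 355.50 = 32099.73
Ad valorem component: 32099.73 × 22% = 7061.94
Specific component: 267 × 2.33 = 622.11
Import duty = 7061.94 + 622.11 = 7684.05
Buyer bears: inland to port 655.65 + export clearance 200.04 + origin terminal 542.72 + freight 2938.27 + insurance 355.50 + destination terminal 670.13 + brokerage 448.28 + delivery 351.90 + duty 7684.05 = 13846.54
Landed cost = invoice 27407.55 + 13846.54 = 41254.09

Total landed cost: EUR 41254.09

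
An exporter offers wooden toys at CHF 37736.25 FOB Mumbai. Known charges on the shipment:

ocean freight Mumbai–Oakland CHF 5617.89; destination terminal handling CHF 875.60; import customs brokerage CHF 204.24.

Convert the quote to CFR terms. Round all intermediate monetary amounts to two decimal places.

CFR price: CHF 43354.14

Not relevant to the conversion: destination terminal, brokerage — on the buyer under both terms; not part of either seller's price.
From FOB to CFR, the seller additionally bears: freight.
CFR price = 37736.25 + 5617.89 = 43354.14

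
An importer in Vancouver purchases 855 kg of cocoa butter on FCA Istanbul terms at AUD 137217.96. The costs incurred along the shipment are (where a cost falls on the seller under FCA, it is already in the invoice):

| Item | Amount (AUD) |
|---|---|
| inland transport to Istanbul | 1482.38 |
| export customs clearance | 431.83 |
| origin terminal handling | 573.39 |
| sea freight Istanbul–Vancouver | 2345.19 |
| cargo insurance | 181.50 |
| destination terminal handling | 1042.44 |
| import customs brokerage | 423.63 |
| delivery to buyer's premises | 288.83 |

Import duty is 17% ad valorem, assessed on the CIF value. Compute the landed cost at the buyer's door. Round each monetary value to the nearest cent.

Total landed cost: AUD 165927.01

FCA: the seller delivers export-cleared goods to the carrier; the buyer bears costs from that point.
Already in the invoice (seller's account under FCA): inland to port, export clearance — exclude.
CIF value = FCA price + origin terminal + freight + insurance = 137217.96 + 573.39 + 2345.19 + 181.50 = 140318.04
Import duty = 140318.04 × 17% = 23854.07
Buyer bears: origin terminal 573.39 + freight 2345.19 + insurance 181.50 + destination terminal 1042.44 + brokerage 423.63 + delivery 288.83 + duty 23854.07 = 28709.05
Landed cost = invoice 137217.96 + 28709.05 = 165927.01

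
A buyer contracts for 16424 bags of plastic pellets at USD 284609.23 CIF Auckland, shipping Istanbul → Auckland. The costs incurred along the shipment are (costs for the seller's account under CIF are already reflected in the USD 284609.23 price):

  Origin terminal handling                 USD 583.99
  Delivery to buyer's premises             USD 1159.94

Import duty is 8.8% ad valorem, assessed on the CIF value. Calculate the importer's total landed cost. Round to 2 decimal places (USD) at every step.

CIF: the seller pays costs through ocean freight and marine insurance to the destination port.
Already in the invoice (seller's account under CIF): origin terminal — exclude.
The CIF price already equals the CIF value: 284609.23
Import duty = 284609.23 × 8.8% = 25045.61
Buyer bears: delivery 1159.94 + duty 25045.61 = 26205.55
Landed cost = invoice 284609.23 + 26205.55 = 310814.78

Total landed cost: USD 310814.78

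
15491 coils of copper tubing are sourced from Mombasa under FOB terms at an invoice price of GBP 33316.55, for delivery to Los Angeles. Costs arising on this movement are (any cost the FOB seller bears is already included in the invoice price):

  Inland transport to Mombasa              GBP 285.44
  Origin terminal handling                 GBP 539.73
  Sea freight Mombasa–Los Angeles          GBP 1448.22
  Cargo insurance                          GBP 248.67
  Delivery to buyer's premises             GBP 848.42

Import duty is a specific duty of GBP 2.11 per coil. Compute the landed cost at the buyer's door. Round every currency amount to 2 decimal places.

FOB: the seller bears costs until goods are on board at the origin port; the buyer bears freight, insurance and all costs thereafter.
Already in the invoice (seller's account under FOB): inland to port, origin terminal — exclude.
CIF value = FOB price + freight + insurance = 33316.55 + 1448.22 + 248.67 = 35013.44
Import duty = 15491 × 2.11 = 32686.01
Buyer bears: freight 1448.22 + insurance 248.67 + delivery 848.42 + duty 32686.01 = 35231.32
Landed cost = invoice 33316.55 + 35231.32 = 68547.87

Total landed cost: GBP 68547.87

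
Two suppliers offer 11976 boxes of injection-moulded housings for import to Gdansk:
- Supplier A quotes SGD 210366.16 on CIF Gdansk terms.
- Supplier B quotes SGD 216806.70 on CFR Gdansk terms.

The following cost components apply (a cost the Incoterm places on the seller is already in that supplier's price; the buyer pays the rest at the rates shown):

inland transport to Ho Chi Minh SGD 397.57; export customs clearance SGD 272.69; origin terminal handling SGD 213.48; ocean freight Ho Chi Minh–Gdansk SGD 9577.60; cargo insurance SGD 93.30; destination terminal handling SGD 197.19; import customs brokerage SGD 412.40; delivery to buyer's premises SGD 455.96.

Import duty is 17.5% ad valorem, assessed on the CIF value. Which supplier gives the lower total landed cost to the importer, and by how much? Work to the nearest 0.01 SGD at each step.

Supplier A (CIF):
The CIF price already equals the CIF value: 210366.16
Import duty = 210366.16 × 17.5% = 36814.08
Buyer bears (A): 197.19 + 412.40 + 455.96 = 1065.55
Landed cost (A) = invoice 210366.16 + 1065.55 + duty 36814.08 = 248245.79
Supplier B (CFR):
CIF value = CFR price + insurance = 216806.70 + 93.30 = 216900.00
Import duty = 216900.00 × 17.5% = 37957.50
Buyer bears (B): 93.30 + 197.19 + 412.40 + 455.96 = 1158.85
Landed cost (B) = invoice 216806.70 + 1158.85 + duty 37957.50 = 255923.05
Difference = |248245.79 − 255923.05| = 7677.26

Supplier A is cheaper by SGD 7677.26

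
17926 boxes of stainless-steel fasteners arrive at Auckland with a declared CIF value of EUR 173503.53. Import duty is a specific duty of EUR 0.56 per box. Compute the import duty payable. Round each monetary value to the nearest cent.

Import duty: EUR 10038.56

Import duty = 17926 × 0.56 = 10038.56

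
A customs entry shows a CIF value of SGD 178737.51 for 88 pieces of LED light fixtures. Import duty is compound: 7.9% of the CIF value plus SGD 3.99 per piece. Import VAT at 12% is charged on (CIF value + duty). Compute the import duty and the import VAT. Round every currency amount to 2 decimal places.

Import duty: SGD 14471.38; import VAT: SGD 23185.07

Ad valorem component: 178737.51 × 7.9% = 14120.26
Specific component: 88 × 3.99 = 351.12
Import duty = 14120.26 + 351.12 = 14471.38
VAT base = CIF + duty = 178737.51 + 14471.38 = 193208.89
Import VAT = 193208.89 × 12% = 23185.07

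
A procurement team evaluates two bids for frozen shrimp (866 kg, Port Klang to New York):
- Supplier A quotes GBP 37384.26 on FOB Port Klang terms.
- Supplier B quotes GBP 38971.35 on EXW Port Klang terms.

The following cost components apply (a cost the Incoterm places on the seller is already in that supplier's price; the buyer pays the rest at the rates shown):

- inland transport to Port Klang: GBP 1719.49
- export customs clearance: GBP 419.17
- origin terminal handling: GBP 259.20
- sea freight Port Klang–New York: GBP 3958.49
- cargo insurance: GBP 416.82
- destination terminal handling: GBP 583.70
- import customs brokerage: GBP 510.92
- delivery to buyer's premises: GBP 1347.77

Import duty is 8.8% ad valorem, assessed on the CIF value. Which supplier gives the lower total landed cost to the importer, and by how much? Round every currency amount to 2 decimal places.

Supplier A is cheaper by GBP 4335.63

Supplier A (FOB):
CIF value = FOB price + freight + insurance = 37384.26 + 3958.49 + 416.82 = 41759.57
Import duty = 41759.57 × 8.8% = 3674.84
Buyer bears (A): 3958.49 + 416.82 + 583.70 + 510.92 + 1347.77 = 6817.70
Landed cost (A) = invoice 37384.26 + 6817.70 + duty 3674.84 = 47876.80
Supplier B (EXW):
CIF value = EXW price + inland to port + export clearance + origin terminal + freight + insurance = 38971.35 + 1719.49 + 419.17 + 259.20 + 3958.49 + 416.82 = 45744.52
Import duty = 45744.52 × 8.8% = 4025.52
Buyer bears (B): 1719.49 + 419.17 + 259.20 + 3958.49 + 416.82 + 583.70 + 510.92 + 1347.77 = 9215.56
Landed cost (B) = invoice 38971.35 + 9215.56 + duty 4025.52 = 52212.43
Difference = |47876.80 − 52212.43| = 4335.63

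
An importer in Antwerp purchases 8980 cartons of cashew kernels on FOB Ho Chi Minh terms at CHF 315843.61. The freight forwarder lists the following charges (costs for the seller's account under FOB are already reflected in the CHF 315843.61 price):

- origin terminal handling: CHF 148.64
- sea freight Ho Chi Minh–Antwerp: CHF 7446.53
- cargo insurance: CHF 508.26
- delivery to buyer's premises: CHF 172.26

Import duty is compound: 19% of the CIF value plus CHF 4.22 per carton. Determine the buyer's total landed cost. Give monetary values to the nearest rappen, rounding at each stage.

FOB: the seller bears costs until goods are on board at the origin port; the buyer bears freight, insurance and all costs thereafter.
Already in the invoice (seller's account under FOB): origin terminal — exclude.
CIF value = FOB price + freight + insurance = 315843.61 + 7446.53 + 508.26 = 323798.40
Ad valorem component: 323798.40 × 19% = 61521.70
Specific component: 8980 × 4.22 = 37895.60
Import duty = 61521.70 + 37895.60 = 99417.30
Buyer bears: freight 7446.53 + insurance 508.26 + delivery 172.26 + duty 99417.30 = 107544.35
Landed cost = invoice 315843.61 + 107544.35 = 423387.96

Total landed cost: CHF 423387.96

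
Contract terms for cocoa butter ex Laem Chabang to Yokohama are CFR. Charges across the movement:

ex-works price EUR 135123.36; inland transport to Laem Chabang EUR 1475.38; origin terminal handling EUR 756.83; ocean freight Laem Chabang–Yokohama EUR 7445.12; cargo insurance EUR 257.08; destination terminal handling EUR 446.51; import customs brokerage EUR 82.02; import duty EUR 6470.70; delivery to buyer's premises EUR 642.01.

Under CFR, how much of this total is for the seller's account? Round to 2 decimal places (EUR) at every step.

CFR: the seller pays costs through ocean freight to the destination port, but not insurance.
Seller's account: goods 135123.36 + inland to port 1475.38 + origin terminal 756.83 + freight 7445.12 = 144800.69
Buyer's account: insurance 257.08 + destination terminal 446.51 + brokerage 82.02 + duty 6470.70 + delivery 642.01 = 7898.32

Seller's account: EUR 144800.69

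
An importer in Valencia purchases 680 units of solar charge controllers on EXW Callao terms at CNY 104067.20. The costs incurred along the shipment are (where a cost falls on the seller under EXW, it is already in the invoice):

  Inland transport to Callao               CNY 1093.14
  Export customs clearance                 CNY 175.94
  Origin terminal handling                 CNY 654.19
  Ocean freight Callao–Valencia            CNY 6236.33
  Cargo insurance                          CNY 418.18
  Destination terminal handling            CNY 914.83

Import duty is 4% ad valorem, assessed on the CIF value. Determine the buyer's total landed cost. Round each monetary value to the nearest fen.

Total landed cost: CNY 118065.61

EXW: the seller makes goods available at their premises; the buyer bears all onward costs.
CIF value = EXW price + inland to port + export clearance + origin terminal + freight + insurance = 104067.20 + 1093.14 + 175.94 + 654.19 + 6236.33 + 418.18 = 112644.98
Import duty = 112644.98 × 4% = 4505.80
Buyer bears: inland to port 1093.14 + export clearance 175.94 + origin terminal 654.19 + freight 6236.33 + insurance 418.18 + destination terminal 914.83 + duty 4505.80 = 13998.41
Landed cost = invoice 104067.20 + 13998.41 = 118065.61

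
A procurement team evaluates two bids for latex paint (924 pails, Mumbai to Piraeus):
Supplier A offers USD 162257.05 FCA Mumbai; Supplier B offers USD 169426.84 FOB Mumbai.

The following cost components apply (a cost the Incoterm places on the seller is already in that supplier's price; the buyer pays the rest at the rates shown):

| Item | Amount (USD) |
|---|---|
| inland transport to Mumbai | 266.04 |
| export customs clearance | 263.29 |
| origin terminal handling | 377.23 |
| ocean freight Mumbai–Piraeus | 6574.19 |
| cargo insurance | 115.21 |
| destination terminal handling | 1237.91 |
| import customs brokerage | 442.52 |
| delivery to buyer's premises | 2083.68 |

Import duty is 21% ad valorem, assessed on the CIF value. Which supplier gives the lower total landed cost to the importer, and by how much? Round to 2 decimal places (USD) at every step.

Supplier A is cheaper by USD 8219.00

Supplier A (FCA):
CIF value = FCA price + origin terminal + freight + insurance = 162257.05 + 377.23 + 6574.19 + 115.21 = 169323.68
Import duty = 169323.68 × 21% = 35557.97
Buyer bears (A): 377.23 + 6574.19 + 115.21 + 1237.91 + 442.52 + 2083.68 = 10830.74
Landed cost (A) = invoice 162257.05 + 10830.74 + duty 35557.97 = 208645.76
Supplier B (FOB):
CIF value = FOB price + freight + insurance = 169426.84 + 6574.19 + 115.21 = 176116.24
Import duty = 176116.24 × 21% = 36984.41
Buyer bears (B): 6574.19 + 115.21 + 1237.91 + 442.52 + 2083.68 = 10453.51
Landed cost (B) = invoice 169426.84 + 10453.51 + duty 36984.41 = 216864.76
Difference = |208645.76 − 216864.76| = 8219.00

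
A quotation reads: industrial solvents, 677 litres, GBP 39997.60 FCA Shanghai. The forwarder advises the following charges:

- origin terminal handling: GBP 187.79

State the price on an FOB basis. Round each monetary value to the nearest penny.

From FCA to FOB, the seller additionally bears: origin terminal.
FOB price = 39997.60 + 187.79 = 40185.39

FOB price: GBP 40185.39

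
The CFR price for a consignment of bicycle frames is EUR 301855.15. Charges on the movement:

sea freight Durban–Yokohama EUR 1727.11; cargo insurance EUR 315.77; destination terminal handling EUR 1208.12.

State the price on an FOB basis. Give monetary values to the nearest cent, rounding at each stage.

FOB price: EUR 300128.04

Not relevant to the conversion: insurance, destination terminal — on the buyer under both terms; not part of either seller's price.
From CFR to FOB, the seller no longer bears: freight.
FOB price = 301855.15 − 1727.11 = 300128.04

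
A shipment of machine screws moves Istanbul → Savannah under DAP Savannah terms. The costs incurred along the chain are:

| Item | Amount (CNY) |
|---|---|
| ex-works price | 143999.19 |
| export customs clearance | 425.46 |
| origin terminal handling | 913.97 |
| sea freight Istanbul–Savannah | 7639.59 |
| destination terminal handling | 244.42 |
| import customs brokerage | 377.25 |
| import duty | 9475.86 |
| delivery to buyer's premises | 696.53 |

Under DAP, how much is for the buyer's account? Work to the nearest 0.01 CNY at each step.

DAP: the seller bears all costs to the named destination except import duty and clearance.
Seller's account: goods 143999.19 + export clearance 425.46 + origin terminal 913.97 + freight 7639.59 + destination terminal 244.42 + delivery 696.53 = 153919.16
Buyer's account: brokerage 377.25 + duty 9475.86 = 9853.11

Buyer's account: CNY 9853.11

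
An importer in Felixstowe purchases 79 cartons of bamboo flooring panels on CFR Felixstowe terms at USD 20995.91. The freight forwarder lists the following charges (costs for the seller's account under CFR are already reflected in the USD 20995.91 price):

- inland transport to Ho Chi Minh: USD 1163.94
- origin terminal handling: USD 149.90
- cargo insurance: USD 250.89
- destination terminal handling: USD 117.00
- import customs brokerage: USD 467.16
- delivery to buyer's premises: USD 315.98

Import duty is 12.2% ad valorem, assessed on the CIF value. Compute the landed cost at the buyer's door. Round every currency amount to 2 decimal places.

CFR: the seller pays costs through ocean freight to the destination port, but not insurance.
Already in the invoice (seller's account under CFR): inland to port, origin terminal — exclude.
CIF value = CFR price + insurance = 20995.91 + 250.89 = 21246.80
Import duty = 21246.80 × 12.2% = 2592.11
Buyer bears: insurance 250.89 + destination terminal 117.00 + brokerage 467.16 + delivery 315.98 + duty 2592.11 = 3743.14
Landed cost = invoice 20995.91 + 3743.14 = 24739.05

Total landed cost: USD 24739.05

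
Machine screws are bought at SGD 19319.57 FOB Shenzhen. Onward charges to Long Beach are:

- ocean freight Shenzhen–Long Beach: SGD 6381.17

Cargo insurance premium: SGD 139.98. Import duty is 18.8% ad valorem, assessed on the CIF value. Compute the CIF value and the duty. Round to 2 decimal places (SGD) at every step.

CIF = FOB price + freight + insurance
CIF = 19319.57 + 6381.17 + 139.98 = 25840.72
Import duty = 25840.72 × 18.8% = 4858.06

CIF value: SGD 25840.72; import duty: SGD 4858.06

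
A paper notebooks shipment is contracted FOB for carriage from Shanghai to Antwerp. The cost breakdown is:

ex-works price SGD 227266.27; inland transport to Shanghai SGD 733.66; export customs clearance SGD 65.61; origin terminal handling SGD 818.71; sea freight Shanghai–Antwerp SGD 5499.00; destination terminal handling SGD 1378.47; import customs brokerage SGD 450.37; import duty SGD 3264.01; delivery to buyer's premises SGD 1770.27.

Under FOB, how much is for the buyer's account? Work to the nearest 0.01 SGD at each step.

FOB: the seller bears costs until goods are on board at the origin port; the buyer bears freight, insurance and all costs thereafter.
Seller's account: goods 227266.27 + inland to port 733.66 + export clearance 65.61 + origin terminal 818.71 = 228884.25
Buyer's account: freight 5499.00 + destination terminal 1378.47 + brokerage 450.37 + duty 3264.01 + delivery 1770.27 = 12362.12

Buyer's account: SGD 12362.12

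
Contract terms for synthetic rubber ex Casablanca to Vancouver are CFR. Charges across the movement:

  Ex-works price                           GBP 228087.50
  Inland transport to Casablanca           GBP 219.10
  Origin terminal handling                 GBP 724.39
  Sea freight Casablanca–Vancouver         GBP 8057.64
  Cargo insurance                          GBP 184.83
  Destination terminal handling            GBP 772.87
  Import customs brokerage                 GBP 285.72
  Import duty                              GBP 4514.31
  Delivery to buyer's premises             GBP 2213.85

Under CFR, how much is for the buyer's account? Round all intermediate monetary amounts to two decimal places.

CFR: the seller pays costs through ocean freight to the destination port, but not insurance.
Seller's account: goods 228087.50 + inland to port 219.10 + origin terminal 724.39 + freight 8057.64 = 237088.63
Buyer's account: insurance 184.83 + destination terminal 772.87 + brokerage 285.72 + duty 4514.31 + delivery 2213.85 = 7971.58

Buyer's account: GBP 7971.58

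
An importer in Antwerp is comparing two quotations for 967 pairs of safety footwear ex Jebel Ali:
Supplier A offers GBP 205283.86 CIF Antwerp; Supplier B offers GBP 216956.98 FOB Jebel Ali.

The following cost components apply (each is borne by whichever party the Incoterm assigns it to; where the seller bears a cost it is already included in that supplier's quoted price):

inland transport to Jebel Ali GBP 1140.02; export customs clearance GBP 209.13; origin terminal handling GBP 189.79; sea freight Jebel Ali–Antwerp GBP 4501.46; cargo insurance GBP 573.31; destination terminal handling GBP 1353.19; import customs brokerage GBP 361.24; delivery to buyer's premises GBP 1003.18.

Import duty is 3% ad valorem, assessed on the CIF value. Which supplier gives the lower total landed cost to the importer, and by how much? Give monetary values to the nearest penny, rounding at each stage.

Supplier A (CIF):
The CIF price already equals the CIF value: 205283.86
Import duty = 205283.86 × 3% = 6158.52
Buyer bears (A): 1353.19 + 361.24 + 1003.18 = 2717.61
Landed cost (A) = invoice 205283.86 + 2717.61 + duty 6158.52 = 214159.99
Supplier B (FOB):
CIF value = FOB price + freight + insurance = 216956.98 + 4501.46 + 573.31 = 222031.75
Import duty = 222031.75 × 3% = 6660.95
Buyer bears (B): 4501.46 + 573.31 + 1353.19 + 361.24 + 1003.18 = 7792.38
Landed cost (B) = invoice 216956.98 + 7792.38 + duty 6660.95 = 231410.31
Difference = |214159.99 − 231410.31| = 17250.32

Supplier A is cheaper by GBP 17250.32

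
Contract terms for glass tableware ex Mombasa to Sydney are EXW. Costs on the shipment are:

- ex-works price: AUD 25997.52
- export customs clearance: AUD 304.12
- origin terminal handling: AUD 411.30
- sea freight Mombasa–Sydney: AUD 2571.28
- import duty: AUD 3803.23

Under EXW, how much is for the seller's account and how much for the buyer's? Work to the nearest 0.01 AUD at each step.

Seller: AUD 25997.52; buyer: AUD 7089.93

EXW: the seller makes goods available at their premises; the buyer bears all onward costs.
Seller's account: goods 25997.52 = 25997.52
Buyer's account: export clearance 304.12 + origin terminal 411.30 + freight 2571.28 + duty 3803.23 = 7089.93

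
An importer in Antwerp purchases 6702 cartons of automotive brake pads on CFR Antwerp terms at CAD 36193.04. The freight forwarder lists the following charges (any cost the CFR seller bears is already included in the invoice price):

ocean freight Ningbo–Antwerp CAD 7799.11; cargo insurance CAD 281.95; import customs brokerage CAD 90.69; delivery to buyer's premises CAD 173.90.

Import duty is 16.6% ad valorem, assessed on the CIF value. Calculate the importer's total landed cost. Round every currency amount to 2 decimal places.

Total landed cost: CAD 42794.43

CFR: the seller pays costs through ocean freight to the destination port, but not insurance.
Already in the invoice (seller's account under CFR): freight — exclude.
CIF value = CFR price + insurance = 36193.04 + 281.95 = 36474.99
Import duty = 36474.99 × 16.6% = 6054.85
Buyer bears: insurance 281.95 + brokerage 90.69 + delivery 173.90 + duty 6054.85 = 6601.39
Landed cost = invoice 36193.04 + 6601.39 = 42794.43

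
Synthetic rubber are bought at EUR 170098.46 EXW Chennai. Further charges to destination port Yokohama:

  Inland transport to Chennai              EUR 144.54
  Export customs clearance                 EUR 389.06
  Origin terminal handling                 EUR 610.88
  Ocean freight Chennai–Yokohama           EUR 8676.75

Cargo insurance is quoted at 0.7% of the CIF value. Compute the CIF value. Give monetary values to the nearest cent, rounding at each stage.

CIF value: EUR 181188.01

Let C be the CIF value. C = EXW price + pre-shipment costs + freight + 0.7% × C
C − 0.7% × C = 170098.46 + 144.54 + 389.06 + 610.88 + 8676.75
0.993 × C = 179919.69
C = 179919.69 / 0.993 = 181188.01
Insurance premium = 0.7% × 181188.01 = 1268.32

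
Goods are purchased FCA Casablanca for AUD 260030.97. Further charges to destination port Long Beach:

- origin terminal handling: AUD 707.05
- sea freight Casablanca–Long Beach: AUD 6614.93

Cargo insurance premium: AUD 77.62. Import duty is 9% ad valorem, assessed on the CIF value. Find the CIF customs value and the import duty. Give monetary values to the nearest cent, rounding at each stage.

CIF value: AUD 267430.57; import duty: AUD 24068.75

CIF = FCA price + pre-shipment costs + freight + insurance
CIF = 260030.97 + 707.05 + 6614.93 + 77.62 = 267430.57
Import duty = 267430.57 × 9% = 24068.75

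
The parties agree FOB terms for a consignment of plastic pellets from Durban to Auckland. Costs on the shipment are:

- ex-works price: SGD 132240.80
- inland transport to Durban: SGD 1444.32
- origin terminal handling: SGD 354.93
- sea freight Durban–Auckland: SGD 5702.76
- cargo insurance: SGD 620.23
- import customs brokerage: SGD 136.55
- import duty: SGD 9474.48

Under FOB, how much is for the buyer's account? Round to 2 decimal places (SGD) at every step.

Buyer's account: SGD 15934.02

FOB: the seller bears costs until goods are on board at the origin port; the buyer bears freight, insurance and all costs thereafter.
Seller's account: goods 132240.80 + inland to port 1444.32 + origin terminal 354.93 = 134040.05
Buyer's account: freight 5702.76 + insurance 620.23 + brokerage 136.55 + duty 9474.48 = 15934.02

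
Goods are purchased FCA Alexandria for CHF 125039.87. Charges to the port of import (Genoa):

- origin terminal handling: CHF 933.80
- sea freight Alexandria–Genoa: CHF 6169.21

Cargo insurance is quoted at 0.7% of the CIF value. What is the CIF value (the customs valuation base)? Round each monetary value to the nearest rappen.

Let C be the CIF value. C = FCA price + pre-shipment costs + freight + 0.7% × C
C − 0.7% × C = 125039.87 + 933.80 + 6169.21
0.993 × C = 132142.88
C = 132142.88 / 0.993 = 133074.40
Insurance premium = 0.7% × 133074.40 = 931.52

CIF value: CHF 133074.40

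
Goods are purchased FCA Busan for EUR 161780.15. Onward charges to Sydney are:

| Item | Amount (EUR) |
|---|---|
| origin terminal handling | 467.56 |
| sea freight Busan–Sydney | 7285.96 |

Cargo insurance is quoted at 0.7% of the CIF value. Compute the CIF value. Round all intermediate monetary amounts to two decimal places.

CIF value: EUR 170728.77

Let C be the CIF value. C = FCA price + pre-shipment costs + freight + 0.7% × C
C − 0.7% × C = 161780.15 + 467.56 + 7285.96
0.993 × C = 169533.67
C = 169533.67 / 0.993 = 170728.77
Insurance premium = 0.7% × 170728.77 = 1195.10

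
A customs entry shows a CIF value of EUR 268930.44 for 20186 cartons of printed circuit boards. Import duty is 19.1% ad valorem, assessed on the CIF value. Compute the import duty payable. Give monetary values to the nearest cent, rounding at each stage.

Import duty: EUR 51365.71

Import duty = 268930.44 × 19.1% = 51365.71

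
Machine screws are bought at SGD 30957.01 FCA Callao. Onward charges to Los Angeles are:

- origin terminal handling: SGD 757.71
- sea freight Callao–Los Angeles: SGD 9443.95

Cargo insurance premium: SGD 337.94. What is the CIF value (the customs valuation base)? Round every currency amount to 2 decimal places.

CIF = FCA price + pre-shipment costs + freight + insurance
CIF = 30957.01 + 757.71 + 9443.95 + 337.94 = 41496.61

CIF value: SGD 41496.61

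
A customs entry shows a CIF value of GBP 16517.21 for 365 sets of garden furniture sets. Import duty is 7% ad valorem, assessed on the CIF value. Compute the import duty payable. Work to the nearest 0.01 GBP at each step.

Import duty = 16517.21 × 7% = 1156.20

Import duty: GBP 1156.20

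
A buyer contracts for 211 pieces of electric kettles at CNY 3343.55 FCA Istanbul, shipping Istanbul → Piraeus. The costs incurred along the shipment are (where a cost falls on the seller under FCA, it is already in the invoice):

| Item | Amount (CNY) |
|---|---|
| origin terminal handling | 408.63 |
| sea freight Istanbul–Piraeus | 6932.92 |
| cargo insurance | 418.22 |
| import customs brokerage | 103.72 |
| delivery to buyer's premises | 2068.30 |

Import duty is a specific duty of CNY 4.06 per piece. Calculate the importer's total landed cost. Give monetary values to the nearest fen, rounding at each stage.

Total landed cost: CNY 14132.00

FCA: the seller delivers export-cleared goods to the carrier; the buyer bears costs from that point.
CIF value = FCA price + origin terminal + freight + insurance = 3343.55 + 408.63 + 6932.92 + 418.22 = 11103.32
Import duty = 211 × 4.06 = 856.66
Buyer bears: origin terminal 408.63 + freight 6932.92 + insurance 418.22 + brokerage 103.72 + delivery 2068.30 + duty 856.66 = 10788.45
Landed cost = invoice 3343.55 + 10788.45 = 14132.00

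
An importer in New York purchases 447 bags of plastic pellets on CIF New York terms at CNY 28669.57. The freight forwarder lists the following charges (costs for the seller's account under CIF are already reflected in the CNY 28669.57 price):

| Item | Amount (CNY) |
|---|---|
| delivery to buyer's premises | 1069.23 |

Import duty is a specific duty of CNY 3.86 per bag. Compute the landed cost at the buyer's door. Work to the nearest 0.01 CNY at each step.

Total landed cost: CNY 31464.22

CIF: the seller pays costs through ocean freight and marine insurance to the destination port.
The CIF price already equals the CIF value: 28669.57
Import duty = 447 × 3.86 = 1725.42
Buyer bears: delivery 1069.23 + duty 1725.42 = 2794.65
Landed cost = invoice 28669.57 + 2794.65 = 31464.22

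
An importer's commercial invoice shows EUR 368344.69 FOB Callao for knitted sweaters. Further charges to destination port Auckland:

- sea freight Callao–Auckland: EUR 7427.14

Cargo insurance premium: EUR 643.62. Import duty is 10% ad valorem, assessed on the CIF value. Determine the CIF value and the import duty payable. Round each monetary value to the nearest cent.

CIF = FOB price + freight + insurance
CIF = 368344.69 + 7427.14 + 643.62 = 376415.45
Import duty = 376415.45 × 10% = 37641.55

CIF value: EUR 376415.45; import duty: EUR 37641.55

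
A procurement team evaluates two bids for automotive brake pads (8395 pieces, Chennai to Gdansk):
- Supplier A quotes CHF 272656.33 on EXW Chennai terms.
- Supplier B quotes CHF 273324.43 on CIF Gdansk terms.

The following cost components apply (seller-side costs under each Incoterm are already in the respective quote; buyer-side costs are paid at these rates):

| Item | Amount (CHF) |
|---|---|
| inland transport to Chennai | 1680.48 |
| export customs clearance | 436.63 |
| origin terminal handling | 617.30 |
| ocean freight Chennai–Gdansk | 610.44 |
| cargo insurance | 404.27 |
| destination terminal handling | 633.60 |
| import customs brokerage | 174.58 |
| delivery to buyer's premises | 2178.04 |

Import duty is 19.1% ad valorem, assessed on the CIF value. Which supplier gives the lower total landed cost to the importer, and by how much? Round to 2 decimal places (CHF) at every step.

Supplier B is cheaper by CHF 3669.49

Supplier A (EXW):
CIF value = EXW price + inland to port + export clearance + origin terminal + freight + insurance = 272656.33 + 1680.48 + 436.63 + 617.30 + 610.44 + 404.27 = 276405.45
Import duty = 276405.45 × 19.1% = 52793.44
Buyer bears (A): 1680.48 + 436.63 + 617.30 + 610.44 + 404.27 + 633.60 + 174.58 + 2178.04 = 6735.34
Landed cost (A) = invoice 272656.33 + 6735.34 + duty 52793.44 = 332185.11
Supplier B (CIF):
The CIF price already equals the CIF value: 273324.43
Import duty = 273324.43 × 19.1% = 52204.97
Buyer bears (B): 633.60 + 174.58 + 2178.04 = 2986.22
Landed cost (B) = invoice 273324.43 + 2986.22 + duty 52204.97 = 328515.62
Difference = |332185.11 − 328515.62| = 3669.49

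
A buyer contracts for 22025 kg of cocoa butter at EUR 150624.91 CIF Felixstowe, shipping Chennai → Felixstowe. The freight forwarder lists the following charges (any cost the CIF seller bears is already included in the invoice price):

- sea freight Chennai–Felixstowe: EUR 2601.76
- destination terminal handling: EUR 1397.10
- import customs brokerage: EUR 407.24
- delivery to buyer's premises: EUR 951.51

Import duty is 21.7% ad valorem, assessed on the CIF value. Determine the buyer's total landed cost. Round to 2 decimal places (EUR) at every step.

Total landed cost: EUR 186066.37

CIF: the seller pays costs through ocean freight and marine insurance to the destination port.
Already in the invoice (seller's account under CIF): freight — exclude.
The CIF price already equals the CIF value: 150624.91
Import duty = 150624.91 × 21.7% = 32685.61
Buyer bears: destination terminal 1397.10 + brokerage 407.24 + delivery 951.51 + duty 32685.61 = 35441.46
Landed cost = invoice 150624.91 + 35441.46 = 186066.37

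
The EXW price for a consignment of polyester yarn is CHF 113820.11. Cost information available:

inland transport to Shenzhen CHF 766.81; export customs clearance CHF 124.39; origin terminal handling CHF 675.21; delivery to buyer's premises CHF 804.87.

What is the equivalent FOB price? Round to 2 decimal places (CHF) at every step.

FOB price: CHF 115386.52

Not relevant to the conversion: delivery — on the buyer under both terms; not part of either seller's price.
From EXW to FOB, the seller additionally bears: inland to port, export clearance, origin terminal.
FOB price = 113820.11 + 766.81 + 124.39 + 675.21 = 115386.52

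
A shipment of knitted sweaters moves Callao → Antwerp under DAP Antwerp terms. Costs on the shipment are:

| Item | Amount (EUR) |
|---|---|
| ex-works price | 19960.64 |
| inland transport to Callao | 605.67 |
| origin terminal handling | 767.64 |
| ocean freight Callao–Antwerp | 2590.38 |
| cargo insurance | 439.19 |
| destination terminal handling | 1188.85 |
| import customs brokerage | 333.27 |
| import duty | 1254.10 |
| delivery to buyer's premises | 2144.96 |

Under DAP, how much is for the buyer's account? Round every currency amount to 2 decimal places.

Buyer's account: EUR 1587.37

DAP: the seller bears all costs to the named destination except import duty and clearance.
Seller's account: goods 19960.64 + inland to port 605.67 + origin terminal 767.64 + freight 2590.38 + insurance 439.19 + destination terminal 1188.85 + delivery 2144.96 = 27697.33
Buyer's account: brokerage 333.27 + duty 1254.10 = 1587.37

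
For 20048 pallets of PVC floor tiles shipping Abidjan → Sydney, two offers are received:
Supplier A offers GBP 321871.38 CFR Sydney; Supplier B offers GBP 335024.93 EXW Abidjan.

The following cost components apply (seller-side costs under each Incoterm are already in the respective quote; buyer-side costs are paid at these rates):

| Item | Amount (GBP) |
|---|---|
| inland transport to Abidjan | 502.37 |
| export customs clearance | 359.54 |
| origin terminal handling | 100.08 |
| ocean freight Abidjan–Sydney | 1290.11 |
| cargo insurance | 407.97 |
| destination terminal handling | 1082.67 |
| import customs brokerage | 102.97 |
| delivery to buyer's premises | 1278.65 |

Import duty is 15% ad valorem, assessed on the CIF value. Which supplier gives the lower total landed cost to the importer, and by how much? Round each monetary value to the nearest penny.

Supplier A (CFR):
CIF value = CFR price + insurance = 321871.38 + 407.97 = 322279.35
Import duty = 322279.35 × 15% = 48341.90
Buyer bears (A): 407.97 + 1082.67 + 102.97 + 1278.65 = 2872.26
Landed cost (A) = invoice 321871.38 + 2872.26 + duty 48341.90 = 373085.54
Supplier B (EXW):
CIF value = EXW price + inland to port + export clearance + origin terminal + freight + insurance = 335024.93 + 502.37 + 359.54 + 100.08 + 1290.11 + 407.97 = 337685.00
Import duty = 337685.00 × 15% = 50652.75
Buyer bears (B): 502.37 + 359.54 + 100.08 + 1290.11 + 407.97 + 1082.67 + 102.97 + 1278.65 = 5124.36
Landed cost (B) = invoice 335024.93 + 5124.36 + duty 50652.75 = 390802.04
Difference = |373085.54 − 390802.04| = 17716.50

Supplier A is cheaper by GBP 17716.50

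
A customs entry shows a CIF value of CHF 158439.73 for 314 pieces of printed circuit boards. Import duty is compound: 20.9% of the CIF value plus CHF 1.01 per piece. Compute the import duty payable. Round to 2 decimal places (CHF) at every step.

Import duty: CHF 33431.04

Ad valorem component: 158439.73 × 20.9% = 33113.90
Specific component: 314 × 1.01 = 317.14
Import duty = 33113.90 + 317.14 = 33431.04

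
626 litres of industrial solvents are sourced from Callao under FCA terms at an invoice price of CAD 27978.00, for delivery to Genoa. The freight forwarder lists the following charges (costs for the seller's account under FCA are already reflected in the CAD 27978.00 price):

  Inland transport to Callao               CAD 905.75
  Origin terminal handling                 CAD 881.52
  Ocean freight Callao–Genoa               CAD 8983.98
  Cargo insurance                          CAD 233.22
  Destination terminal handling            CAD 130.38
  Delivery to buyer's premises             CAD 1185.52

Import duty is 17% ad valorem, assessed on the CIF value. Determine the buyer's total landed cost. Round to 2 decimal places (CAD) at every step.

FCA: the seller delivers export-cleared goods to the carrier; the buyer bears costs from that point.
Already in the invoice (seller's account under FCA): inland to port — exclude.
CIF value = FCA price + origin terminal + freight + insurance = 27978.00 + 881.52 + 8983.98 + 233.22 = 38076.72
Import duty = 38076.72 × 17% = 6473.04
Buyer bears: origin terminal 881.52 + freight 8983.98 + insurance 233.22 + destination terminal 130.38 + delivery 1185.52 + duty 6473.04 = 17887.66
Landed cost = invoice 27978.00 + 17887.66 = 45865.66

Total landed cost: CAD 45865.66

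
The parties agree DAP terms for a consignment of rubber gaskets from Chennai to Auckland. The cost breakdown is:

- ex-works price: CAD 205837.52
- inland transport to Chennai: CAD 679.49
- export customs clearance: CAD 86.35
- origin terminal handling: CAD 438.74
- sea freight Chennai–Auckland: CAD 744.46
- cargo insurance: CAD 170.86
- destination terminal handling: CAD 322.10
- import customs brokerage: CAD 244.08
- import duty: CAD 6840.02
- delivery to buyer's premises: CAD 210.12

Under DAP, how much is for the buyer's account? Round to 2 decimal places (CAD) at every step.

Buyer's account: CAD 7084.10

DAP: the seller bears all costs to the named destination except import duty and clearance.
Seller's account: goods 205837.52 + inland to port 679.49 + export clearance 86.35 + origin terminal 438.74 + freight 744.46 + insurance 170.86 + destination terminal 322.10 + delivery 210.12 = 208489.64
Buyer's account: brokerage 244.08 + duty 6840.02 = 7084.10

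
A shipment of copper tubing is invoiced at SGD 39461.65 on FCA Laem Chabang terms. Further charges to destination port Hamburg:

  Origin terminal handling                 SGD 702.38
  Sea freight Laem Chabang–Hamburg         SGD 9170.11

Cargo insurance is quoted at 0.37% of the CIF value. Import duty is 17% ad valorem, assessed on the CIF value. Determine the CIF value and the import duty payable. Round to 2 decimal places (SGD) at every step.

Let C be the CIF value. C = FCA price + pre-shipment costs + freight + 0.37% × C
C − 0.37% × C = 39461.65 + 702.38 + 9170.11
0.9963 × C = 49334.14
C = 49334.14 / 0.9963 = 49517.35
Insurance premium = 0.37% × 49517.35 = 183.21
Import duty = 49517.35 × 17% = 8417.95

CIF value: SGD 49517.35; import duty: SGD 8417.95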